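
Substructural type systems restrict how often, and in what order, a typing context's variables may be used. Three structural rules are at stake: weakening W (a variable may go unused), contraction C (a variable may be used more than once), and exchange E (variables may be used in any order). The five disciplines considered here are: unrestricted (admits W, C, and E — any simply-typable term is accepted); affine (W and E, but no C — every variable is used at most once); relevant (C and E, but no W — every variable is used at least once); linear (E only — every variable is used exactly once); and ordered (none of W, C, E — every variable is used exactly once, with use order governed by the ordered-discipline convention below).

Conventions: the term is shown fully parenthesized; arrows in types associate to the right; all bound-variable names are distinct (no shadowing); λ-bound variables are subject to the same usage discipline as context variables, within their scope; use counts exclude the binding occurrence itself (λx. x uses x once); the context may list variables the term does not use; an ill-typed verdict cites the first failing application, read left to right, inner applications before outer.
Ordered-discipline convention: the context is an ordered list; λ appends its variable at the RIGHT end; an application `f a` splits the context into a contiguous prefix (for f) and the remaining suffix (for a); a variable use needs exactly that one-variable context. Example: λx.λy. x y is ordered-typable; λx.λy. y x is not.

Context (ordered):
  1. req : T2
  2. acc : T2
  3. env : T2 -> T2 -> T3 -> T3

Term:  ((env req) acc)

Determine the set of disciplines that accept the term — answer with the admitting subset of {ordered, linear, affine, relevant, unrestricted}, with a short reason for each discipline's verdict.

admitted in: linear, affine, relevant, unrestricted
counts: req=1; acc=1; env=1
uses in reading order: env, req, acc
typing: ✓ — T3 -> T3
ordered: ✗, no contiguous prefix/suffix split fits env, req, acc
linear: ✓, single use per variable (req, acc, env)
affine: ✓, none of req, acc, env used more than once
relevant: ✓, none of req, acc, env goes unused
unrestricted: ✓, typability at T3 -> T3 is all that's needed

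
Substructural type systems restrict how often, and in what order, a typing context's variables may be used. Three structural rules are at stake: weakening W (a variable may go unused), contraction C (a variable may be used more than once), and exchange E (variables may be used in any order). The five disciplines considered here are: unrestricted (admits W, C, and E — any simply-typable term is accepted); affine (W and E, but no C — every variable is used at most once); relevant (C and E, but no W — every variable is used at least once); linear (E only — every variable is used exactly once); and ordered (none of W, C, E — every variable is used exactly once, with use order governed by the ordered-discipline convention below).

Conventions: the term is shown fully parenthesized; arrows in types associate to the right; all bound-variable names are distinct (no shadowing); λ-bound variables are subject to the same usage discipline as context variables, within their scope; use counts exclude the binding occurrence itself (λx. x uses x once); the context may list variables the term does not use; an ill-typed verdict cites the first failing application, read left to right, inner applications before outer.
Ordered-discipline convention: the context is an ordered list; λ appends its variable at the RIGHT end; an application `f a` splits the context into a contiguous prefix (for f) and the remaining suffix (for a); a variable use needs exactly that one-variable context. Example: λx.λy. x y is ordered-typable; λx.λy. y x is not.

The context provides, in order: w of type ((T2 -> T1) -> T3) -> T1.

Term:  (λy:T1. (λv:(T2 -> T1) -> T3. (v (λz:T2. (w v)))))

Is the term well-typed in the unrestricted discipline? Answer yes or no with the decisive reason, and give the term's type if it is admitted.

yes — simply typable at T1 -> ((T2 -> T1) -> T3) -> T3; W, C, E all held; term : T1 -> ((T2 -> T1) -> T3) -> T3
usage: w: 1, y (bound): 0, v (bound): 2, z (bound): 0
order of uses: v, w, v
typing: well-typed at T1 -> ((T2 -> T1) -> T3) -> T3
summary: ordered ✗; linear ✗; affine ✗; relevant ✗; unrestricted ✓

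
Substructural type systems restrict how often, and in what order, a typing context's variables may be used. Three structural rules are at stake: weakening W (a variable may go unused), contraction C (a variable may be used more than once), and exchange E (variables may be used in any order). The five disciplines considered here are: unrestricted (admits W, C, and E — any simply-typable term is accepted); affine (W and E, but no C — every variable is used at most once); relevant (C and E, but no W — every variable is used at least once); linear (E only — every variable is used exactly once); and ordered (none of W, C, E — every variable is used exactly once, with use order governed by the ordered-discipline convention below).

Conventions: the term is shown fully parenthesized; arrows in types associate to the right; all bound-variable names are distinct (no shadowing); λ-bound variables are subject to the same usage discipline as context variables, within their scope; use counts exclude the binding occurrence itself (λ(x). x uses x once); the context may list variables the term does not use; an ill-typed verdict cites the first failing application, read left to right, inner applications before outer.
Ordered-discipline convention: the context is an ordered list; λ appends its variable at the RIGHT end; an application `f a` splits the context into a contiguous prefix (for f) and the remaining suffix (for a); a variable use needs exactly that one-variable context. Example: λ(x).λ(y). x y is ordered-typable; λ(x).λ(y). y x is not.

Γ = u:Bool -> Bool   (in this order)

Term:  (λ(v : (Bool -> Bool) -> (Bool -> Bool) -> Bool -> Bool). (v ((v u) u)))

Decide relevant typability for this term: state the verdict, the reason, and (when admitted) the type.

yes — every one of u, v appears; term : ((Bool -> Bool) -> (Bool -> Bool) -> Bool -> Bool) -> (Bool -> Bool) -> Bool -> Bool
counts: u=2; v (λ-bound)=2
left-to-right use order: v, v, u, u
typing: well-typed at ((Bool -> Bool) -> (Bool -> Bool) -> Bool -> Bool) -> (Bool -> Bool) -> Bool -> Bool
all disciplines: ordered ✗, linear ✗, affine ✗, relevant ✓, unrestricted ✓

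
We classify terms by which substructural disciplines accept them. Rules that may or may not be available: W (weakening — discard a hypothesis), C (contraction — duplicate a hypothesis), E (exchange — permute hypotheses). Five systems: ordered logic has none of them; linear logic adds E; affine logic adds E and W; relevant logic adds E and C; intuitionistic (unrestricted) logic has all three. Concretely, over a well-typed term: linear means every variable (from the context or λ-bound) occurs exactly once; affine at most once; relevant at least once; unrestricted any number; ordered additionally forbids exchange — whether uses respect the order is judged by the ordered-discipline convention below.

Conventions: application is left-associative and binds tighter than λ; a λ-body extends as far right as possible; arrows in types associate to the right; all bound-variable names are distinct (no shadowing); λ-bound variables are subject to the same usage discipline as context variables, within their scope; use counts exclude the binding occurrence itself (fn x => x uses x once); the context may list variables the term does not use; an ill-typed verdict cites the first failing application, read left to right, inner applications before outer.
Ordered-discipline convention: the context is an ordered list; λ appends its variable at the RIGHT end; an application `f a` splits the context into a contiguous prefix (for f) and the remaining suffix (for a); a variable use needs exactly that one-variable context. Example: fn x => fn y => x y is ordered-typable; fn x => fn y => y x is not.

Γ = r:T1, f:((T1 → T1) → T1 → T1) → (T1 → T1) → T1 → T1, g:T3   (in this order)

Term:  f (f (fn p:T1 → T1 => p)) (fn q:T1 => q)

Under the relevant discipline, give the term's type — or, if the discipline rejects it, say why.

not well-typed under relevant — needs weakening: r, g unused
usage: r ×0, f ×2, g ×0, p [bound] ×1, q [bound] ×1
left-to-right use order: f, f, p, q
typing: well-typed — term : T1 → T1
across the five disciplines: ordered ✗ | linear ✗ | affine ✗ | relevant ✗ | unrestricted ✓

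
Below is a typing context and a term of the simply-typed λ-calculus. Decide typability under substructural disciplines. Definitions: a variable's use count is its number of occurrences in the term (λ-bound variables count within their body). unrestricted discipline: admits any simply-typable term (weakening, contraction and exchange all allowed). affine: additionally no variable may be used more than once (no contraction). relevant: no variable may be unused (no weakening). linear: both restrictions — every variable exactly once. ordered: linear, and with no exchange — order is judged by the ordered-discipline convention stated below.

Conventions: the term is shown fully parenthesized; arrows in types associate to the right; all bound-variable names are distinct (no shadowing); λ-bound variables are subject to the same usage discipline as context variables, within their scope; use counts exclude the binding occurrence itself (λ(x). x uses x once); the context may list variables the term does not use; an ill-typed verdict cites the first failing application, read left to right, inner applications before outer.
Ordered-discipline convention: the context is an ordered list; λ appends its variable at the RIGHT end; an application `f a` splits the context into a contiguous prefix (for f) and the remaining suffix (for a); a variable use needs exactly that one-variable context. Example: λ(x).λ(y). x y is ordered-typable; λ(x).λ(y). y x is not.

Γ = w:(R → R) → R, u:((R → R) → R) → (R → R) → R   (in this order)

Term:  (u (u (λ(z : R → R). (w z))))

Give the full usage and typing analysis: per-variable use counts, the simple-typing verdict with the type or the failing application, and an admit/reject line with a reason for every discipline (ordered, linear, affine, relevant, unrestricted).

counts: w ×1, u ×2, z (bound) ×1
left-to-right use order: u, u, w, z
typing: ✓ — (R → R) → R
ordered: ✗ — u ×2 used more than once (contraction)
linear: ✗ — u ×2 used more than once (contraction)
affine: ✗ — u ×2 used more than once (contraction)
relevant: ✓ — w, u, z: all used, weakening unneeded
unrestricted: ✓ — simply typable at (R → R) → R; W, C, E all held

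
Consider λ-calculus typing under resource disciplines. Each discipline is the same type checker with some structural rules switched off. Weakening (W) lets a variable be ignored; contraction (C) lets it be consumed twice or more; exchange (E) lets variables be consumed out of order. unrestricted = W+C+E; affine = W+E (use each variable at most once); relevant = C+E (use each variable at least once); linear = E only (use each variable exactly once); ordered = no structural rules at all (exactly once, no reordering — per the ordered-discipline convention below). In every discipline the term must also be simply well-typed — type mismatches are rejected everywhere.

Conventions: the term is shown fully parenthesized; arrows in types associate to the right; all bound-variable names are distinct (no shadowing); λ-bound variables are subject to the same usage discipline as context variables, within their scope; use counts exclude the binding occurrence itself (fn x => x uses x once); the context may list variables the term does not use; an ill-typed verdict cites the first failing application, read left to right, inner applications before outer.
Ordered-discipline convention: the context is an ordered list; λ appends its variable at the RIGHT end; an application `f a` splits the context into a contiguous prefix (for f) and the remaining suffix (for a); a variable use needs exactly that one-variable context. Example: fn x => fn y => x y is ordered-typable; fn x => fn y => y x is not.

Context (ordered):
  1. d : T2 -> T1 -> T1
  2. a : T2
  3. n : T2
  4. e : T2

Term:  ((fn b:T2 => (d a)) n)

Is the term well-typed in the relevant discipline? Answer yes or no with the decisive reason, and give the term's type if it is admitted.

no — e, b left unused
counts: d: 1×, a: 1×, n: 1×, e: 0×, b [bound]: 0×
use order (left to right): d, a, n
typing: well-typed — term : T1 -> T1
per-discipline verdicts: ordered ✗ · linear ✗ · affine ✓ · relevant ✗ · unrestricted ✓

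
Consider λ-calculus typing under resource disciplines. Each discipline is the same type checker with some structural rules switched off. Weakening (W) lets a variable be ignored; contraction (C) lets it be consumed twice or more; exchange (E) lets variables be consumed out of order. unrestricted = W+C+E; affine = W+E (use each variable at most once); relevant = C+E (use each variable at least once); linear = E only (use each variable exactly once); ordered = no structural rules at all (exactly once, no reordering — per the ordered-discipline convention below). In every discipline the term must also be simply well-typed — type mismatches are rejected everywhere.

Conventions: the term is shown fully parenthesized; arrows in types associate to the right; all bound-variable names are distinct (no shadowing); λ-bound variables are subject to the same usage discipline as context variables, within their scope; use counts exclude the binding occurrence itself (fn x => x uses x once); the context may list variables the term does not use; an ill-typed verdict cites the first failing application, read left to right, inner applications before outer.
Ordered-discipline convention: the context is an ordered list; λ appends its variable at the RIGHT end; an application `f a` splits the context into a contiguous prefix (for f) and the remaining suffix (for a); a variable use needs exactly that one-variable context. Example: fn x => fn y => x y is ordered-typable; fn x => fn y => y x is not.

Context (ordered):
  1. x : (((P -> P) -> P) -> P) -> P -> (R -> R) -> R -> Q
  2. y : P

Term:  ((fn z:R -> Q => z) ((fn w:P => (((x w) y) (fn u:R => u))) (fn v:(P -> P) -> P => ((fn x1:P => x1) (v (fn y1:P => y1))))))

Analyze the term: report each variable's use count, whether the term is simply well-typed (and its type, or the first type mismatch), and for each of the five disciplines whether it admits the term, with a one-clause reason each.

counts: x: 1×, y: 1×, z (λ-bound): 1×, w (λ-bound): 1×, u (λ-bound): 1×, v (λ-bound): 1×, x1 (λ-bound): 1×, y1 (λ-bound): 1×
left-to-right use order: z, x, w, y, u, x1, v, y1
typing: ill-typed: an application expects ((P -> P) -> P) -> P but receives P
ordered: ✗ — fails simple typing
linear: ✗ — a type mismatch blocks all five
affine: ✗ — the type mismatch rejects it
relevant: ✗ — not simply typable
unrestricted: ✗ — fails simple typing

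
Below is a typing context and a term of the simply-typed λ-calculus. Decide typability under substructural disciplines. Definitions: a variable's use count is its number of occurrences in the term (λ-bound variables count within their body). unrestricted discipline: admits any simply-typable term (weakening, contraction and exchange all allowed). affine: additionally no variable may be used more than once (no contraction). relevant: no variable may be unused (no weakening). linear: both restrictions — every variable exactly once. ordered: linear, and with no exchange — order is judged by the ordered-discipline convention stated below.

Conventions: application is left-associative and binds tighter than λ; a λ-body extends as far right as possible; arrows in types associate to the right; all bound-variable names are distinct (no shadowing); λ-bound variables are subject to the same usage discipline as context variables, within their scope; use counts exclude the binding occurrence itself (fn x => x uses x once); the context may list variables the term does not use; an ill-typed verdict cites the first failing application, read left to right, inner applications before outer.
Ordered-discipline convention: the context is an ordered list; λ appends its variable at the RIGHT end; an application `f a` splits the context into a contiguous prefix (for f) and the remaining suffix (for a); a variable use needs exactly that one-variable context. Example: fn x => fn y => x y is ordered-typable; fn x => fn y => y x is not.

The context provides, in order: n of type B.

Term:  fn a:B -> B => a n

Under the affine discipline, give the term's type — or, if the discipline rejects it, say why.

term : (B -> B) -> B
variable uses: n: 1; a (bound): 1
uses in reading order: a, n
typing: well-typed — term : (B -> B) -> B
per-discipline verdicts: ordered ✗ · linear ✓ · affine ✓ · relevant ✓ · unrestricted ✓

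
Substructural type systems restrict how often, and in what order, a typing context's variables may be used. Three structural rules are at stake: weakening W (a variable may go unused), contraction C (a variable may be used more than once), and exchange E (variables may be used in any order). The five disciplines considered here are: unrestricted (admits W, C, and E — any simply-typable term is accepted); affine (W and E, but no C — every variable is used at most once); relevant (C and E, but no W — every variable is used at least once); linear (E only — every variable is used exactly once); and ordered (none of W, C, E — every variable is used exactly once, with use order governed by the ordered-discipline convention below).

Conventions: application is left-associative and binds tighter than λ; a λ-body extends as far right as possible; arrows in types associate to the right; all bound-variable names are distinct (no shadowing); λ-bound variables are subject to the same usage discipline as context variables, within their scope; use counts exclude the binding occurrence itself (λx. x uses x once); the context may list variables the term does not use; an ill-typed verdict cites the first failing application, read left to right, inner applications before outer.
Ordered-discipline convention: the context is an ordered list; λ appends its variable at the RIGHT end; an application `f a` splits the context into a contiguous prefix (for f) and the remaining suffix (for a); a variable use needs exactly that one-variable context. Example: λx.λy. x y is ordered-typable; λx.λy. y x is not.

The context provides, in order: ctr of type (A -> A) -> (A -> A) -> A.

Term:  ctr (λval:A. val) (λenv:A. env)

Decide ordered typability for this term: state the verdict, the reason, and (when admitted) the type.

yes — single-use (ctr, val, env), ordered derivation ok; term : A
variable uses: ctr: 1; val (λ-bound): 1; env (λ-bound): 1
use order (left to right): ctr, val, env
typing: the term checks, with type A
across the five disciplines: ordered ✓ · linear ✓ · affine ✓ · relevant ✓ · unrestricted ✓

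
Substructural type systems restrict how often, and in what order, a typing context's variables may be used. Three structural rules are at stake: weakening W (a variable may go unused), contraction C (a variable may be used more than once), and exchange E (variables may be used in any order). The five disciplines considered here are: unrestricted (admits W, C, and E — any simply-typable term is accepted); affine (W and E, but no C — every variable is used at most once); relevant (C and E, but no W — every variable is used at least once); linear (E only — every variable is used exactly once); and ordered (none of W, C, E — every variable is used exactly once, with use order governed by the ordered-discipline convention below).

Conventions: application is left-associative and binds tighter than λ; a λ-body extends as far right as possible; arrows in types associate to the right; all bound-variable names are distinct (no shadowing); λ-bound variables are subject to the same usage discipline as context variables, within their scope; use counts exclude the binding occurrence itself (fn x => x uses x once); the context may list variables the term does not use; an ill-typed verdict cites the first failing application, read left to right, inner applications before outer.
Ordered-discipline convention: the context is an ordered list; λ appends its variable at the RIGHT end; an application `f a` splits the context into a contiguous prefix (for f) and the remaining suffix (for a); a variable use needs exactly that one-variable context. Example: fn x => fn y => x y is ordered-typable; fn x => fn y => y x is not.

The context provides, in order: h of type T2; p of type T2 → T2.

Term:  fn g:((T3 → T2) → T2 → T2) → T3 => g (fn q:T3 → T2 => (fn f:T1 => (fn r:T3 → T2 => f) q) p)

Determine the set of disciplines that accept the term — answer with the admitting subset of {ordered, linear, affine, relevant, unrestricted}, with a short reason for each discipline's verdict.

accepted by: none
use counts: h=0, p=1, g (bound)=1, q (bound)=1, f (bound)=1, r (bound)=0
use order (left to right): g, f, q, p
typing: ill-typed: an application expects T1 but receives T2 → T2
ordered ✗ (not simply typable)
linear ✗ (fails simple typing)
affine ✗ (a type mismatch blocks all five)
relevant ✗ (the type mismatch rejects it)
unrestricted ✗ (not simply typable)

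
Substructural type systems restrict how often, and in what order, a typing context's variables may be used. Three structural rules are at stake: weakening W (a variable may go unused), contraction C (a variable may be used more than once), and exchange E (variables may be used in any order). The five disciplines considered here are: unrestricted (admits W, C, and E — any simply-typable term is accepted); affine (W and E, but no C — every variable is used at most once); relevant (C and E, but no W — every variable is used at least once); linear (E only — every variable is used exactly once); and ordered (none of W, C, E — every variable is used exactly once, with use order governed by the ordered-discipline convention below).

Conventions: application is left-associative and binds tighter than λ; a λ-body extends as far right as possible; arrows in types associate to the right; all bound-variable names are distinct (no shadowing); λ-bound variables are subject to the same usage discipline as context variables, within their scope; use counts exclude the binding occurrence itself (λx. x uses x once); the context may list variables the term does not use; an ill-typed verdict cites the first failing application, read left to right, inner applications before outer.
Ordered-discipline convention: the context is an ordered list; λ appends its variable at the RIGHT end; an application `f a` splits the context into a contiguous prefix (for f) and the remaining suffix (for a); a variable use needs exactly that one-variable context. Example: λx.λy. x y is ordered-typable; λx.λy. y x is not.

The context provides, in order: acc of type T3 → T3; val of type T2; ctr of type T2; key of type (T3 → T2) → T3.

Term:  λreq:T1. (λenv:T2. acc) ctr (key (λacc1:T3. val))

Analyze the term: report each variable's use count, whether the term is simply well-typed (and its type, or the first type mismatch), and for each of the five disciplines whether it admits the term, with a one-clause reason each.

variable uses: acc=1, val=1, ctr=1, key=1, req [bound]=0, env [bound]=0, acc1 [bound]=0
use order (left to right): acc, ctr, key, val
typing: well-typed at T1 → T3
ordered: ✗ — unused: req, env, acc1 — weakening required
linear: ✗ — unused: req, env, acc1 — weakening required
affine: ✓ — no duplicate uses among acc, val, ctr, key, req, env, acc1
relevant: ✗ — unused: req, env, acc1 — weakening required
unrestricted: ✓ — type-checks (T1 → T3) and nothing is barred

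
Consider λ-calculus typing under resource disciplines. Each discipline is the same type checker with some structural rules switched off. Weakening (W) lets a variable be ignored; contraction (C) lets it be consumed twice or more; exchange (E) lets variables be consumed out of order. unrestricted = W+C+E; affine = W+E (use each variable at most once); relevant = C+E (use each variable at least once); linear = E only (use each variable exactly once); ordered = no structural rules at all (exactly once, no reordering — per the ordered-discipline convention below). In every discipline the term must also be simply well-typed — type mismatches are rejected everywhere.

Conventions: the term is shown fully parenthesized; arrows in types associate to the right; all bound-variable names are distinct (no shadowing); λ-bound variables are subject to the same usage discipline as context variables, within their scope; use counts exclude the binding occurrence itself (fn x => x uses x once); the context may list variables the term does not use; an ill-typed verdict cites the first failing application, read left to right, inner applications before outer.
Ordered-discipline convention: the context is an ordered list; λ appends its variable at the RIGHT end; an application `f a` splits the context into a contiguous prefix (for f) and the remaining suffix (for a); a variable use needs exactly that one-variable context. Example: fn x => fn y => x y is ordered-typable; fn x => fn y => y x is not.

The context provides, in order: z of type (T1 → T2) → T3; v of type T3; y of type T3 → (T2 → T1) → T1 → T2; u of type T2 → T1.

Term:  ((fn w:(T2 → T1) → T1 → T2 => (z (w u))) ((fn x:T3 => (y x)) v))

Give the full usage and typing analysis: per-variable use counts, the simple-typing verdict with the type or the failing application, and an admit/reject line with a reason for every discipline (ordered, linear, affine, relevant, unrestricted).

usage: z=1, v=1, y=1, u=1, w [bound]=1, x [bound]=1
uses in reading order: z, w, u, y, x, v
typing: well-typed — term : T3
ordered ✗ (use order z, w, u, y, x, v needs exchange)
linear ✓ (exactly-once usage across z, v, y, u, w, x)
affine ✓ (none of z, v, y, u, w, x used more than once)
relevant ✓ (none of z, v, y, u, w, x goes unused)
unrestricted ✓ (typability at T3 is all that's needed)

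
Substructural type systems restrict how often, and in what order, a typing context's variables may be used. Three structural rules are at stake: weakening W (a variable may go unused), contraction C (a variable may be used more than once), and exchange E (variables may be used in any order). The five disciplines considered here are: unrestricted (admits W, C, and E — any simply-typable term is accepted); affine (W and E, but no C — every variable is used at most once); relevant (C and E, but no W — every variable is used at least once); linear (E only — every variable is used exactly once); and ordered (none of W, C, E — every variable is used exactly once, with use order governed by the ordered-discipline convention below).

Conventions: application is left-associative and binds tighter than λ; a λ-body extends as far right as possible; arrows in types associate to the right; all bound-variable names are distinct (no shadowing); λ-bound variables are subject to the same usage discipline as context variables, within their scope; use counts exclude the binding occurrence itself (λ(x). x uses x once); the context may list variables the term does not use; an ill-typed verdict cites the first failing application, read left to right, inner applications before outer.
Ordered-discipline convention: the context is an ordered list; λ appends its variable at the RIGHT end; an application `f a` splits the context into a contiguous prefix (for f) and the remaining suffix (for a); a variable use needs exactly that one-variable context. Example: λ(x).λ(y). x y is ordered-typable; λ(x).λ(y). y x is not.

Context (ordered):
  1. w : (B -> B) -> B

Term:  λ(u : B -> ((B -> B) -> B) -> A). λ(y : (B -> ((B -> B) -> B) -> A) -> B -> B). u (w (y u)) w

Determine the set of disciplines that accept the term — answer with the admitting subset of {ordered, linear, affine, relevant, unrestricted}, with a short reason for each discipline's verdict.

admitting disciplines: relevant, unrestricted
counts: w: 2×; u (λ-bound): 2×; y (λ-bound): 1×
order of uses: u, w, y, u, w
typing: the term checks, with type (B -> ((B -> B) -> B) -> A) -> ((B -> ((B -> B) -> B) -> A) -> B -> B) -> A
ordered ✗ (repeated use of w ×2, u ×2)
linear ✗ (repeated use of w ×2, u ×2)
affine ✗ (repeated use of w ×2, u ×2)
relevant ✓ (at least one use each (w, u, y))
unrestricted ✓ (type-checks ((B -> ((B -> B) -> B) -> A) -> ((B -> ((B -> B) -> B) -> A) -> B -> B) -> A) and nothing is barred)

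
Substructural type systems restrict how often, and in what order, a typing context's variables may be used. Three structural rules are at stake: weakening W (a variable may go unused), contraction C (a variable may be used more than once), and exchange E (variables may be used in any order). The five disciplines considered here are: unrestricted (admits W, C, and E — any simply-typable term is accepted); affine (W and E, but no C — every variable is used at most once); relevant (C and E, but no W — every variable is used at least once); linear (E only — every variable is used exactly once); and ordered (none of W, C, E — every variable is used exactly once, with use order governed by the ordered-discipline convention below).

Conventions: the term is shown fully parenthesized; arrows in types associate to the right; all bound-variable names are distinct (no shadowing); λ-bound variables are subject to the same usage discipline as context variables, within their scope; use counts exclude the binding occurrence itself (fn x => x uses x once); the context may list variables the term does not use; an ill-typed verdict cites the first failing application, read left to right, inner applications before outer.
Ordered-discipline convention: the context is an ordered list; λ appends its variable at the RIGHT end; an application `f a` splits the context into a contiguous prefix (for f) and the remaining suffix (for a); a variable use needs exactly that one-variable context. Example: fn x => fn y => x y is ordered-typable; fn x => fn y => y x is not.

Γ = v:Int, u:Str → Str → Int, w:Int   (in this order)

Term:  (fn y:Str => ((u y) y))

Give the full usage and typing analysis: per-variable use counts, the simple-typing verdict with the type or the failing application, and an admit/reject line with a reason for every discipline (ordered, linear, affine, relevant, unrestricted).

usage: v ×0, u ×1, w ×0, y (λ-bound) ×2
order of uses: u, y, y
typing: well-typed at Str → Int
ordered: ✗, needs contraction — y ×2; v, w left unused
linear: ✗, needs contraction — y ×2; v, w left unused
affine: ✗, needs contraction — y ×2
relevant: ✗, v, w left unused
unrestricted: ✓, typability at Str → Int is all that's needed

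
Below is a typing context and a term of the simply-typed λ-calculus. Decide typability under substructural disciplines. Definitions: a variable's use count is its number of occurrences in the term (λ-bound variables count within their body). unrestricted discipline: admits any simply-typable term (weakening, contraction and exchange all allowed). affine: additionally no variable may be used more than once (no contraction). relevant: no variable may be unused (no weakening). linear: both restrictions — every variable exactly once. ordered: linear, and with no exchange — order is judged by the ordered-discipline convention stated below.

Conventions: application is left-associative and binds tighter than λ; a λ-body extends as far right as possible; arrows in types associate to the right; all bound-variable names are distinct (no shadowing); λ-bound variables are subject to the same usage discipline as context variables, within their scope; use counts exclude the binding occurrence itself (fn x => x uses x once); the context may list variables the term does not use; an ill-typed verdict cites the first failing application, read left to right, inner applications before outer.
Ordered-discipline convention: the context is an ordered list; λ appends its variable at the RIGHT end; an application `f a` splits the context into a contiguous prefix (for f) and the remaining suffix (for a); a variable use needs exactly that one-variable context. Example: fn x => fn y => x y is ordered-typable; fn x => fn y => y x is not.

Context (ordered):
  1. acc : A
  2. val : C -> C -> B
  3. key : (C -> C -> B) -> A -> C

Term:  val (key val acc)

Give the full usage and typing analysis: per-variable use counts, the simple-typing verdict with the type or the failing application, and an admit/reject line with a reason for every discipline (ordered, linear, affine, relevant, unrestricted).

usage: acc: 1, val: 2, key: 1
use order (left to right): val, key, val, acc
typing: well-typed at C -> B
ordered ✗ (repeated use of val ×2)
linear ✗ (repeated use of val ×2)
affine ✗ (repeated use of val ×2)
relevant ✓ (acc, val, key: all used, weakening unneeded)
unrestricted ✓ (simply typable at C -> B; W, C, E all held)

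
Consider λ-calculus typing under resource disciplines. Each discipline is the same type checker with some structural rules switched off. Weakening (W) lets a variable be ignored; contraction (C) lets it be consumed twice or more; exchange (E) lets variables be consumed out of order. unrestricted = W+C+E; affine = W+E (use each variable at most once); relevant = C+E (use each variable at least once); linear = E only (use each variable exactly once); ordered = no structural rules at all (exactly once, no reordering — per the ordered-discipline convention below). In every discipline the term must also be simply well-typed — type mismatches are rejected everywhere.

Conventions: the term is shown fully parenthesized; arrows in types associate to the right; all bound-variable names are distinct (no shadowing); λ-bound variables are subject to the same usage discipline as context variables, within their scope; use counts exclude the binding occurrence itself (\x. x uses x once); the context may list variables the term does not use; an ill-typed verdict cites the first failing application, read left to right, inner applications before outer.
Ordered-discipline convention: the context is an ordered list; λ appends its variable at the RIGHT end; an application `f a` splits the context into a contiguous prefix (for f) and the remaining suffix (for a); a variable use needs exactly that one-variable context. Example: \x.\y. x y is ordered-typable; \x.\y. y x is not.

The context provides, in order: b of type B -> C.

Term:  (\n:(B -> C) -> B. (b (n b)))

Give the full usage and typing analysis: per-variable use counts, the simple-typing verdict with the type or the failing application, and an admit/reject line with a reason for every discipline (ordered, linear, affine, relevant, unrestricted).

variable uses: b ×2; n (λ-bound) ×1
left-to-right use order: b, n, b
typing: ✓ — ((B -> C) -> B) -> C
ordered ✗ (repeated use of b ×2)
linear ✗ (repeated use of b ×2)
affine ✗ (repeated use of b ×2)
relevant ✓ (every one of b, n appears)
unrestricted ✓ (typability at ((B -> C) -> B) -> C is all that's needed)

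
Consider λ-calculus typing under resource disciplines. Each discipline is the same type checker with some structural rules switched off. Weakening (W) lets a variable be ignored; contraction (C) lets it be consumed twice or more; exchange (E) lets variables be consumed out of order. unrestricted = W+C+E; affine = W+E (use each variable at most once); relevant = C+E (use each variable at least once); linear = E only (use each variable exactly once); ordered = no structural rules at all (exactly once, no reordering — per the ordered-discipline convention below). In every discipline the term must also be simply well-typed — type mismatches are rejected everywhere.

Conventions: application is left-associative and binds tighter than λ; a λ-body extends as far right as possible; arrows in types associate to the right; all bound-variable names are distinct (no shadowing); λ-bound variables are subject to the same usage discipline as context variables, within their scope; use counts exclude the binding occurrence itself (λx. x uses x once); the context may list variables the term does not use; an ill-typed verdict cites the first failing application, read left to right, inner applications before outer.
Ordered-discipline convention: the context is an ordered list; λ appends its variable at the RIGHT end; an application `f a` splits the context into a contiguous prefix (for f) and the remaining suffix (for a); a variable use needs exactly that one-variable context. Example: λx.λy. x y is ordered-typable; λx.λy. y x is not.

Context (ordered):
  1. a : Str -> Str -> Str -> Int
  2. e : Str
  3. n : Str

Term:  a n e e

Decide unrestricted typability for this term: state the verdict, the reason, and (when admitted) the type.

yes — type-checks (Int) and nothing is barred; term : Int
use counts: a: 1×, e: 2×, n: 1×
order of uses: a, n, e, e
typing: the term checks, with type Int
per-discipline verdicts: ordered ✗ | linear ✗ | affine ✗ | relevant ✓ | unrestricted ✓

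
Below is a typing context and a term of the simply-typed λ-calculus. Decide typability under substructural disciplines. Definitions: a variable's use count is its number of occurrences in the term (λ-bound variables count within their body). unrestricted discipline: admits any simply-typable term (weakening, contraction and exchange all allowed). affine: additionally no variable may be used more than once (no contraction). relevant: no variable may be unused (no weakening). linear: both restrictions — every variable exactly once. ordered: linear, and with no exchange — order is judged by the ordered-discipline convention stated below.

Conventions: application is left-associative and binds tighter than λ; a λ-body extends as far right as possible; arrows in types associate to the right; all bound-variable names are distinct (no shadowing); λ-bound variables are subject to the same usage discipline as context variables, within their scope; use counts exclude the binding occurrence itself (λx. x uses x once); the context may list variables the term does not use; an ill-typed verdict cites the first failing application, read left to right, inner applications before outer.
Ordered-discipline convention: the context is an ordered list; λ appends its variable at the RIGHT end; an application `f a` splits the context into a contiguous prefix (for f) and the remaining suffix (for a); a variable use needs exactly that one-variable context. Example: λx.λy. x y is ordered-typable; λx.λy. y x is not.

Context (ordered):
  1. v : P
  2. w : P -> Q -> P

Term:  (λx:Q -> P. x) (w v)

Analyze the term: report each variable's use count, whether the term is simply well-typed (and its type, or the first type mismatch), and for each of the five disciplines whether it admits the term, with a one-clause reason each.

use counts: v: 1×; w: 1×; x (λ-bound): 1×
uses in reading order: x, w, v
typing: the term checks, with type Q -> P
ordered ✗ (no ordered split (uses run x, w, v))
linear ✓ (single use per variable (v, w, x))
affine ✓ (v, w, x: no repeats, contraction unneeded)
relevant ✓ (at least one use each (v, w, x))
unrestricted ✓ (simply typable at Q -> P; W, C, E all held)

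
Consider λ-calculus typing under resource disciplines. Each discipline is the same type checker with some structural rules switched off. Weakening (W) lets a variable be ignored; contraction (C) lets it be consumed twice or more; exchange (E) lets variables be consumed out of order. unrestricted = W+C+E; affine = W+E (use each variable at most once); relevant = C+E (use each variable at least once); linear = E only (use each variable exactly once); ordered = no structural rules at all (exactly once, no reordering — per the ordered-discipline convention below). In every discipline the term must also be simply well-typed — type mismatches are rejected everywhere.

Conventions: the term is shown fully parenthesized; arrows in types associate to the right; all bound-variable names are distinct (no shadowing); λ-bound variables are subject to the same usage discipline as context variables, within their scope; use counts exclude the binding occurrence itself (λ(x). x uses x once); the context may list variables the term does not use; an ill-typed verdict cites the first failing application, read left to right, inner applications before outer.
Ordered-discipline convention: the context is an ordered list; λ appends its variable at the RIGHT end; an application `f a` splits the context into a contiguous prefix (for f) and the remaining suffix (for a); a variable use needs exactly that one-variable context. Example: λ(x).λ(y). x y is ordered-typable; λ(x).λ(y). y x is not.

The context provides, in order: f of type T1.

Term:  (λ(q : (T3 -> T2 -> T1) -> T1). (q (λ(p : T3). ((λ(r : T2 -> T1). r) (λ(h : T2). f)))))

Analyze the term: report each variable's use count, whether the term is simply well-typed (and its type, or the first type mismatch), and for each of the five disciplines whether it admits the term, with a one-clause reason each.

usage: f: 1; q (bound): 1; p (bound): 0; r (bound): 1; h (bound): 0
uses in reading order: q, r, f
typing: well-typed at ((T3 -> T2 -> T1) -> T1) -> T1
ordered: ✗, needs weakening: p, h unused
linear: ✗, needs weakening: p, h unused
affine: ✓, at most one use each (f, q, p, r, h)
relevant: ✗, needs weakening: p, h unused
unrestricted: ✓, well-typed at ((T3 -> T2 -> T1) -> T1) -> T1; no restrictions here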